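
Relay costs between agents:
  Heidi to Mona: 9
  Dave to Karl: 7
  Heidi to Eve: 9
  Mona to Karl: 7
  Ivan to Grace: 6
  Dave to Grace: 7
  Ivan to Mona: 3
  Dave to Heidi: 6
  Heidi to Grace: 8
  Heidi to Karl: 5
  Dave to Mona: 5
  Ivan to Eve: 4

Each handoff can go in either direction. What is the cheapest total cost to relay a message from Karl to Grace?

A few of the Karl→Grace routes:
Karl→Mona→Dave→Grace: 7 + 5 + 7 = 19
Karl→Heidi→Dave→Grace: 5 + 6 + 7 = 18
Karl→Mona→Ivan→Grace: 7 + 3 + 6 = 16
Karl→Dave→Mona→Ivan→Grace: 7 + 5 + 3 + 6 = 21
Karl→Dave→Grace: 7 + 7 = 14
Karl→Heidi→Grace: 5 + 8 = 13
Shortest: 13.

13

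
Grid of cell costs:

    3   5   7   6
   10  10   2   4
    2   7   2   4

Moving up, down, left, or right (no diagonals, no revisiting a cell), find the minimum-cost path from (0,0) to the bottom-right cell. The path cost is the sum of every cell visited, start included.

23

Cheapest: (0,0) -> (0,1) -> (0,2) -> (1,2) -> (2,2) -> (2,3)
  3 + 5 + 7 + 2 + 2 + 4 = 23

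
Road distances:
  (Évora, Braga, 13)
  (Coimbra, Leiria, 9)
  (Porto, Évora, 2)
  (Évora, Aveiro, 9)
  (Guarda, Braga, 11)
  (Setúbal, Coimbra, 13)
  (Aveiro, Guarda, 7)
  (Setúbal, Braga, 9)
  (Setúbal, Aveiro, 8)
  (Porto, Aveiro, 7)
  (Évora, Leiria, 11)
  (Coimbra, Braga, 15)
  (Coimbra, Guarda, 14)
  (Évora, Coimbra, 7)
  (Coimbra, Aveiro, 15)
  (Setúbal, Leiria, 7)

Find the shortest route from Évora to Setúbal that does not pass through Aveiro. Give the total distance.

Checking several routes:
Évora - Coimbra - Setúbal: 7 + 13 = 20
Évora - Leiria - Setúbal: 11 + 7 = 18
Évora - Braga - Setúbal: 13 + 9 = 22
Shortest: 18.

18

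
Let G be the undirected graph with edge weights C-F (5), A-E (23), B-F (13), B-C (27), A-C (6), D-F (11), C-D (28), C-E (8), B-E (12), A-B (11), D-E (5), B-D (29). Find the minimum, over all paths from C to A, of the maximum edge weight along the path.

A few of the C→A routes:
C -> F -> D -> E -> B -> A: max(5, 11, 5, 12, 11) = 12
C -> A: max(6) = 6
C -> E -> D -> F -> B -> A: max(8, 5, 11, 13, 11) = 13
C -> E -> B -> A: max(8, 12, 11) = 12
The minimum achievable maximum is 6.

6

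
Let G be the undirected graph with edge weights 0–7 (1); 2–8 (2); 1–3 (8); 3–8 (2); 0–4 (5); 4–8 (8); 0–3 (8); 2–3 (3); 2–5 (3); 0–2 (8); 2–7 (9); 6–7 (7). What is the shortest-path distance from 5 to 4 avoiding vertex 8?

16

Candidate routes:
5 -> 2 -> 3 -> 0 -> 4: 3 + 3 + 8 + 5 = 19
5 -> 2 -> 7 -> 0 -> 4: 3 + 9 + 1 + 5 = 18
5 -> 2 -> 0 -> 4: 3 + 8 + 5 = 16
Best route has total 16.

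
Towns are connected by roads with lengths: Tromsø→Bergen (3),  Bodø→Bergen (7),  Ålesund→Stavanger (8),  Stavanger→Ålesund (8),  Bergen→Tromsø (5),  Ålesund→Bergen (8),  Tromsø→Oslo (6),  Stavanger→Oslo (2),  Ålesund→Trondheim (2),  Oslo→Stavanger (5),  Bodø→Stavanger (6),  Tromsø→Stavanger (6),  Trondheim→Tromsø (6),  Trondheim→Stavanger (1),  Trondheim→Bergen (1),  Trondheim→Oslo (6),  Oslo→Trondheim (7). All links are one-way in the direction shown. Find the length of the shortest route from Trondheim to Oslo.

A few of the Trondheim→Oslo routes:
Trondheim → Oslo: 6
Trondheim → Tromsø → Oslo: 6 + 6 = 12
Trondheim → Stavanger → Oslo: 1 + 2 = 3
The minimum is 3.

3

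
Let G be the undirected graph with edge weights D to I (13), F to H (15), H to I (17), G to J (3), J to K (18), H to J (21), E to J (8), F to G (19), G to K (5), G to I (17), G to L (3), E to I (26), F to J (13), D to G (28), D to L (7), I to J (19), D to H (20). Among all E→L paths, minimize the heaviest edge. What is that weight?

8

Checking several routes:
E -> J -> G -> I -> D -> L: max(8, 3, 17, 13, 7) = 17
E -> J -> F -> H -> I -> D -> L: max(8, 13, 15, 17, 13, 7) = 17
E -> J -> G -> L: max(8, 3, 3) = 8
Best route has worst link 8.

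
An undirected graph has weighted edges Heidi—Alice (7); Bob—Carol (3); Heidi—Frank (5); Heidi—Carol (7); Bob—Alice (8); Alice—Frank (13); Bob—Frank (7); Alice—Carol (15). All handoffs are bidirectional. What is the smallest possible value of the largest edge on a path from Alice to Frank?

7

Some routes from Alice to Frank:
Alice -> Bob -> Frank: max(8, 7) = 8
Alice -> Bob -> Carol -> Heidi -> Frank: max(8, 3, 7, 5) = 8
Alice -> Frank: max(13) = 13
Alice -> Heidi -> Frank: max(7, 5) = 7
Alice -> Heidi -> Carol -> Bob -> Frank: max(7, 7, 3, 7) = 7
The minimum achievable maximum is 7.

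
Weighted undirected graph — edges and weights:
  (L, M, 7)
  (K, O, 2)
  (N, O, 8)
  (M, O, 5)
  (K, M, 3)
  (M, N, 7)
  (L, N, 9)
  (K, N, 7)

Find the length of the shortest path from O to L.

12

Some routes from O to L:
O→N→L: 8 + 9 = 17
O→M→L: 5 + 7 = 12
O→K→M→L: 2 + 3 + 7 = 12
The minimum is 12.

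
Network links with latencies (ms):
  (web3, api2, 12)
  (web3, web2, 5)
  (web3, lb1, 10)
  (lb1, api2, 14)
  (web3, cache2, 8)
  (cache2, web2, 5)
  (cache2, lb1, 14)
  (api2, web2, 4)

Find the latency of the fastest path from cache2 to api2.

9

A few of the cache2→api2 routes:
cache2 → web2 → web3 → api2: 5 + 5 + 12 = 22
cache2 → web3 → lb1 → api2: 8 + 10 + 14 = 32
cache2 → web3 → web2 → api2: 8 + 5 + 4 = 17
cache2 → lb1 → api2: 14 + 14 = 28
cache2 → web3 → api2: 8 + 12 = 20
cache2 → web2 → api2: 5 + 4 = 9
Best route has total 9 ms.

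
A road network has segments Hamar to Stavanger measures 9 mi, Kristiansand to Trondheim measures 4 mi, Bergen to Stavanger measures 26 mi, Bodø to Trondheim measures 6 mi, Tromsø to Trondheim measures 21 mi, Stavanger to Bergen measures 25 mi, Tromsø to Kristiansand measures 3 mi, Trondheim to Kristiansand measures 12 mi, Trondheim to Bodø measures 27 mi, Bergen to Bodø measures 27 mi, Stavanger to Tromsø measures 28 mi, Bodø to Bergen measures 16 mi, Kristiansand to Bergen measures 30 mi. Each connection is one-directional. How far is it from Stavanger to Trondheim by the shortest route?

Candidate routes:
Stavanger → Tromsø → Kristiansand → Trondheim: 28 + 3 + 4 = 35
Stavanger → Tromsø → Kristiansand → Bergen → Bodø → Trondheim: 28 + 3 + 30 + 27 + 6 = 94
Stavanger → Bergen → Bodø → Trondheim: 25 + 27 + 6 = 58
Stavanger → Tromsø → Trondheim: 28 + 21 = 49
The minimum is 35 mi.

35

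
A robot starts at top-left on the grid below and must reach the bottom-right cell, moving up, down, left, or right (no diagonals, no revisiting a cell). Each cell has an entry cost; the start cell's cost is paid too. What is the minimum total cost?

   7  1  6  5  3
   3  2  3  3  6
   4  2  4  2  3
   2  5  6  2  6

26

Path [0,0] -> [0,1] -> [1,1] -> [1,2] -> [1,3] -> [2,3] -> [3,3] -> [3,4]: 7 + 1 + 2 + 3 + 3 + 2 + 2 + 6 = 26.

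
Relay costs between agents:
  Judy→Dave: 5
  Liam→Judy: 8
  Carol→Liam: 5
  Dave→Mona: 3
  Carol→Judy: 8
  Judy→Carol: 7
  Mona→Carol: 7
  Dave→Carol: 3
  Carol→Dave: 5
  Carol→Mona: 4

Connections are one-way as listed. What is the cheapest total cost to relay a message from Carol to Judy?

Paths from Carol to Judy:
Carol → Judy: 8
Carol → Liam → Judy: 5 + 8 = 13
The minimum is 8.

8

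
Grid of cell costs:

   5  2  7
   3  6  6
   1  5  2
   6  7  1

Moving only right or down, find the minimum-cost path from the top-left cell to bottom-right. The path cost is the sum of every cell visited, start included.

17

Take [0,0]→[1,0]→[2,0]→[2,1]→[2,2]→[3,2] for a total of 5 + 3 + 1 + 5 + 2 + 1 = 17.
For comparison, the top-then-right route costs 23.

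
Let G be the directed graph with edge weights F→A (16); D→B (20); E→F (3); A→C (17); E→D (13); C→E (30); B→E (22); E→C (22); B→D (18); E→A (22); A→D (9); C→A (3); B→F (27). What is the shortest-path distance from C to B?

32

Paths from C to B:
C → A → D → B: 3 + 9 + 20 = 32
C → E → F → A → D → B: 30 + 3 + 16 + 9 + 20 = 78
C → E → D → B: 30 + 13 + 20 = 63
C → E → A → D → B: 30 + 22 + 9 + 20 = 81
The minimum is 32.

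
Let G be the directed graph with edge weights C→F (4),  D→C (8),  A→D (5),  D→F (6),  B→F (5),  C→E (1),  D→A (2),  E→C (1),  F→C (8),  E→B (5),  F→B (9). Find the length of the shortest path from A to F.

Candidate routes:
A→D→C→F: 5 + 8 + 4 = 17
A→D→C→E→B→F: 5 + 8 + 1 + 5 + 5 = 24
A→D→F: 5 + 6 = 11
Shortest: 11.

11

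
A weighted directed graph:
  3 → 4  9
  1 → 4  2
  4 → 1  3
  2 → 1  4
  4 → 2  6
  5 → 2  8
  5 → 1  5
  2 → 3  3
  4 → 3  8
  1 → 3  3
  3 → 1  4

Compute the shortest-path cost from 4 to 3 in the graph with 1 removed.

Candidate routes:
4-2-3: 6 + 3 = 9
4-3: 8
Shortest: 8.

8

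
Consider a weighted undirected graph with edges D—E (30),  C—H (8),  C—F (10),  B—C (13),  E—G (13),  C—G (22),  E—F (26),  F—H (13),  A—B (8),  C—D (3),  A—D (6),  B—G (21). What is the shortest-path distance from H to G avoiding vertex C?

Candidate routes:
H - F - E - G: 13 + 26 + 13 = 52
H - F - E - D - A - B - G: 13 + 26 + 30 + 6 + 8 + 21 = 104
The minimum is 52.

52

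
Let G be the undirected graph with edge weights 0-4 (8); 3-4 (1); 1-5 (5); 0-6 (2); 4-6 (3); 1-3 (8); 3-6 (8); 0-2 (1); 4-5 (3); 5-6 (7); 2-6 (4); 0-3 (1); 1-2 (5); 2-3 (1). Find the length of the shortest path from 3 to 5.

4

Some routes from 3 to 5:
3→0→6→4→5: 1 + 2 + 3 + 3 = 9
3→0→6→5: 1 + 2 + 7 = 10
3→4→5: 1 + 3 = 4
Best route has total 4.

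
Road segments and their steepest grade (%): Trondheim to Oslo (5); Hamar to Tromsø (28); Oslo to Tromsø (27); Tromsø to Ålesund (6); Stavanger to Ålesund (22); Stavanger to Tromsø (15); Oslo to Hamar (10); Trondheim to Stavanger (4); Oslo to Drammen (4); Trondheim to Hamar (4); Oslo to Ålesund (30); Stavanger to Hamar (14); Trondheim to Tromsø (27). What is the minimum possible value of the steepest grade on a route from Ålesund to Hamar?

Some routes from Ålesund to Hamar:
Ålesund → Tromsø → Stavanger → Trondheim → Oslo → Hamar: max(6, 15, 4, 5, 10) = 15
Ålesund → Stavanger → Trondheim → Hamar: max(22, 4, 4) = 22
Ålesund → Tromsø → Stavanger → Trondheim → Hamar: max(6, 15, 4, 4) = 15
Ålesund → Tromsø → Stavanger → Hamar: max(6, 15, 14) = 15
Best route has worst link 15%.

15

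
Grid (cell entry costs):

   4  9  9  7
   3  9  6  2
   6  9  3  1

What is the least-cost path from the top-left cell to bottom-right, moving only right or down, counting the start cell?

25

Cheapest: r0c0 → r1c0 → r1c1 → r1c2 → r1c3 → r2c3
  4 + 3 + 9 + 6 + 2 + 1 = 25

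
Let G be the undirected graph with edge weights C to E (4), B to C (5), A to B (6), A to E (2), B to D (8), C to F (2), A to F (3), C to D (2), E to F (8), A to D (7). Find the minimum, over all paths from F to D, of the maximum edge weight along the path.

2

A few of the F→D routes:
F → C → E → A → D: max(2, 4, 2, 7) = 7
F → C → D: max(2, 2) = 2
F → C → B → A → D: max(2, 5, 6, 7) = 7
F → A → B → C → D: max(3, 6, 5, 2) = 6
F → A → D: max(3, 7) = 7
F → A → E → C → D: max(3, 2, 4, 2) = 4
Best route has worst link 2.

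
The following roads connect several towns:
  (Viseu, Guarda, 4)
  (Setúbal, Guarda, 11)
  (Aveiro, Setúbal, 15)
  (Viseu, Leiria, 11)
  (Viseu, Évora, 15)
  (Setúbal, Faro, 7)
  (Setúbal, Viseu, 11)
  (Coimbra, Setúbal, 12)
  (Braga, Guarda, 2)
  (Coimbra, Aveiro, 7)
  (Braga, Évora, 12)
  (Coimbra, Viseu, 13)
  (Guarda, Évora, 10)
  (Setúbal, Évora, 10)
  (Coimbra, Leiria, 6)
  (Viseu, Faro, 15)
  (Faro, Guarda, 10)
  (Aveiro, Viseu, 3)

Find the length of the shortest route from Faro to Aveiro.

17

Comparing a few candidate routes:
Faro -> Setúbal -> Viseu -> Aveiro: 7 + 11 + 3 = 21
Faro -> Guarda -> Viseu -> Aveiro: 10 + 4 + 3 = 17
Faro -> Viseu -> Aveiro: 15 + 3 = 18
The minimum is 17.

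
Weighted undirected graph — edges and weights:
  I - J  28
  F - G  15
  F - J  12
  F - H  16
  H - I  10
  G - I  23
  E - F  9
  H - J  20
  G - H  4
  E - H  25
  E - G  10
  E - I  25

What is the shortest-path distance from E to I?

Checking several routes:
E-G-I: 10 + 23 = 33
E-H-I: 25 + 10 = 35
E-F-H-I: 9 + 16 + 10 = 35
E-I: 25
E-G-H-I: 10 + 4 + 10 = 24
Shortest: 24.

24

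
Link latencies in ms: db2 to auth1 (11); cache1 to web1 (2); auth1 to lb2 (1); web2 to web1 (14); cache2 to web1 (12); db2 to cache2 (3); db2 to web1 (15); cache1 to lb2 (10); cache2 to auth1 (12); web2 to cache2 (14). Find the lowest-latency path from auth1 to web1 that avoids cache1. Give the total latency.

Some routes from auth1 to web1 avoiding cache1:
auth1 -> cache2 -> db2 -> web1: 12 + 3 + 15 = 30
auth1 -> cache2 -> web1: 12 + 12 = 24
auth1 -> db2 -> cache2 -> web1: 11 + 3 + 12 = 26
auth1 -> db2 -> web1: 11 + 15 = 26
Best route has total 24 ms.

24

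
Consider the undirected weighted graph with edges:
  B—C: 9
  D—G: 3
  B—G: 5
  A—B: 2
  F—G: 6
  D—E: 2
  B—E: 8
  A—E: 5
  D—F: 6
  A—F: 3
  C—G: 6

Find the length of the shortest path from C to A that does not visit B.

A few of the C→A routes:
C-G-D-F-A: 6 + 3 + 6 + 3 = 18
C-G-F-A: 6 + 6 + 3 = 15
C-G-D-E-A: 6 + 3 + 2 + 5 = 16
The minimum is 15.

15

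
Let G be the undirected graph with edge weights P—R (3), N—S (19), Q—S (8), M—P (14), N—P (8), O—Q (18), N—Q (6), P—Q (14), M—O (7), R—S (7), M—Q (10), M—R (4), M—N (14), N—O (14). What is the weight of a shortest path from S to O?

18

Some routes from S to O:
S-Q-O: 8 + 18 = 26
S-Q-M-O: 8 + 10 + 7 = 25
S-R-M-O: 7 + 4 + 7 = 18
S-Q-N-O: 8 + 6 + 14 = 28
The minimum is 18.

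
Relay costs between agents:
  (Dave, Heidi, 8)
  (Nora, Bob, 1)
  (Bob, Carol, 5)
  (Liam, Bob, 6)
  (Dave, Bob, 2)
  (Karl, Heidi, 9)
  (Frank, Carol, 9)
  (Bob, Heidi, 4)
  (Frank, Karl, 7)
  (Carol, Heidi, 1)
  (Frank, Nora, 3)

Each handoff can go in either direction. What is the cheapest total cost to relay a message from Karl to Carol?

10

Checking several routes:
Karl-Heidi-Carol: 9 + 1 = 10
Karl-Frank-Carol: 7 + 9 = 16
Karl-Frank-Nora-Bob-Carol: 7 + 3 + 1 + 5 = 16
Karl-Frank-Nora-Bob-Heidi-Carol: 7 + 3 + 1 + 4 + 1 = 16
The minimum is 10.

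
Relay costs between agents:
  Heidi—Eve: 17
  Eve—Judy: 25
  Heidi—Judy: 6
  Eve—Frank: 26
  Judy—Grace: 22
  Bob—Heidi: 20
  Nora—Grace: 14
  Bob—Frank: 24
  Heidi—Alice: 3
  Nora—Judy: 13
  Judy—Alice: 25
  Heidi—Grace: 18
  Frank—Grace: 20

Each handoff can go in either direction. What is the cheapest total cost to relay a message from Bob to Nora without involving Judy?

Routes from Bob to Nora avoiding Judy:
Bob-Heidi-Eve-Frank-Grace-Nora: 20 + 17 + 26 + 20 + 14 = 97
Bob-Frank-Grace-Nora: 24 + 20 + 14 = 58
Bob-Frank-Eve-Heidi-Grace-Nora: 24 + 26 + 17 + 18 + 14 = 99
Bob-Heidi-Grace-Nora: 20 + 18 + 14 = 52
The minimum is 52.

52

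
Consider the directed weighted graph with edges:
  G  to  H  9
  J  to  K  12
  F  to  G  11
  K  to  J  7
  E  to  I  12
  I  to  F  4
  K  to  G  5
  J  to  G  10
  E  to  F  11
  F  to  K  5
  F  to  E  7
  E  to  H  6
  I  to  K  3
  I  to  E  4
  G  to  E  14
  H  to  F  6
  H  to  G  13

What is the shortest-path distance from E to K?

Candidate routes:
E - H - F - K: 6 + 6 + 5 = 17
E - I - F - K: 12 + 4 + 5 = 21
E - F - K: 11 + 5 = 16
E - I - K: 12 + 3 = 15
Best route has total 15.

15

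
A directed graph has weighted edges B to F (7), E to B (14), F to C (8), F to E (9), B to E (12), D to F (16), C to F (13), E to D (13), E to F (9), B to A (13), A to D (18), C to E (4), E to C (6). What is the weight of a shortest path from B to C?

Comparing a few candidate routes:
B - F - E - C: 7 + 9 + 6 = 22
B - E - C: 12 + 6 = 18
B - F - C: 7 + 8 = 15
The minimum is 15.

15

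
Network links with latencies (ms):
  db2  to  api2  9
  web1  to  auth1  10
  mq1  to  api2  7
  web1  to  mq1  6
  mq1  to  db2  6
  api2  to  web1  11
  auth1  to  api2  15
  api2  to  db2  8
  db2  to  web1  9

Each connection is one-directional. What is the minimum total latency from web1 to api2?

13

Routes from web1 to api2:
web1 → auth1 → api2: 10 + 15 = 25
web1 → mq1 → api2: 6 + 7 = 13
web1 → mq1 → db2 → api2: 6 + 6 + 9 = 21
Best route has total 13 ms.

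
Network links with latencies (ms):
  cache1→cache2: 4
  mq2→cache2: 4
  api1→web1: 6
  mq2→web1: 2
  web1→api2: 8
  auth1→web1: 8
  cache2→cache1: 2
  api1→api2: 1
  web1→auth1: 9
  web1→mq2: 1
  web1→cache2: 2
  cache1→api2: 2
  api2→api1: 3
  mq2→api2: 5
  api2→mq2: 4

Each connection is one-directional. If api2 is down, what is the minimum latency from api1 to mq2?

Paths from api1 to mq2 avoiding api2:
api1 → web1 → mq2: 6 + 1 = 7
Shortest: 7 ms.

7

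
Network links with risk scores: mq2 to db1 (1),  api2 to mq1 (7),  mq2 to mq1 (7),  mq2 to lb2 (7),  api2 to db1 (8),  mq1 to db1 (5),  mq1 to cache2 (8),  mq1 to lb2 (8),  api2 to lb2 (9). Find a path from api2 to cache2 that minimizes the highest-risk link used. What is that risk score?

8

Some routes from api2 to cache2:
api2 -> mq1 -> cache2: max(7, 8) = 8
api2 -> db1 -> mq2 -> lb2 -> mq1 -> cache2: max(8, 1, 7, 8, 8) = 8
api2 -> db1 -> mq2 -> mq1 -> cache2: max(8, 1, 7, 8) = 8
api2 -> db1 -> mq1 -> cache2: max(8, 5, 8) = 8
The minimum achievable maximum is 8.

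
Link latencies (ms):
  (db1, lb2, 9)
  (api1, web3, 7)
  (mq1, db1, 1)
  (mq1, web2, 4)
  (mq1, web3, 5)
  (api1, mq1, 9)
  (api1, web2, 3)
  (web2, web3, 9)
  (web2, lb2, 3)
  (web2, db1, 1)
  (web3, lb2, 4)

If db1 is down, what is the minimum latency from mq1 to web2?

4

Some routes from mq1 to web2 avoiding db1:
mq1-api1-web2: 9 + 3 = 12
mq1-web3-lb2-web2: 5 + 4 + 3 = 12
mq1-web3-web2: 5 + 9 = 14
mq1-api1-web3-lb2-web2: 9 + 7 + 4 + 3 = 23
mq1-web2: 4
mq1-web3-api1-web2: 5 + 7 + 3 = 15
Shortest: 4 ms.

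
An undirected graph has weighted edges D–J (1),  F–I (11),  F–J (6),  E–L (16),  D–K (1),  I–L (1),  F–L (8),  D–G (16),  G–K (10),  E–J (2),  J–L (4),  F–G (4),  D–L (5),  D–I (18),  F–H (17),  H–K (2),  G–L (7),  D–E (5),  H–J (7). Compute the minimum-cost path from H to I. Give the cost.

9

Comparing a few candidate routes:
H → K → D → L → I: 2 + 1 + 5 + 1 = 9
H → J → L → I: 7 + 4 + 1 = 12
H → J → D → L → I: 7 + 1 + 5 + 1 = 14
H → K → D → J → L → I: 2 + 1 + 1 + 4 + 1 = 9
Shortest: 9.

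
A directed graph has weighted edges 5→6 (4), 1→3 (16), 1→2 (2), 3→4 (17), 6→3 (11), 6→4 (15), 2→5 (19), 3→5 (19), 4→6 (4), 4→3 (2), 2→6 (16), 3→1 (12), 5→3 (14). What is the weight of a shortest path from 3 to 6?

Paths from 3 to 6:
3 - 5 - 6: 19 + 4 = 23
3 - 1 - 2 - 6: 12 + 2 + 16 = 30
3 - 1 - 2 - 5 - 6: 12 + 2 + 19 + 4 = 37
3 - 4 - 6: 17 + 4 = 21
The minimum is 21.

21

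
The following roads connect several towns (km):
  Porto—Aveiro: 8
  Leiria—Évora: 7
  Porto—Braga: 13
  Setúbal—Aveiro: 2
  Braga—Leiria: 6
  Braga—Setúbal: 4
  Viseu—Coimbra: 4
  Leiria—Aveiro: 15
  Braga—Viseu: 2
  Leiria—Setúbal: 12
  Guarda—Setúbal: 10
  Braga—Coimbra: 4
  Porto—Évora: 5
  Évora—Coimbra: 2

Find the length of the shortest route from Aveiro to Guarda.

12

Some routes from Aveiro to Guarda:
Aveiro → Setúbal → Guarda: 2 + 10 = 12
Aveiro → Porto → Évora → Coimbra → Viseu → Braga → Setúbal → Guarda: 8 + 5 + 2 + 4 + 2 + 4 + 10 = 35
Aveiro → Porto → Évora → Coimbra → Braga → Setúbal → Guarda: 8 + 5 + 2 + 4 + 4 + 10 = 33
Aveiro → Leiria → Braga → Setúbal → Guarda: 15 + 6 + 4 + 10 = 35
Aveiro → Porto → Braga → Setúbal → Guarda: 8 + 13 + 4 + 10 = 35
Shortest: 12 km.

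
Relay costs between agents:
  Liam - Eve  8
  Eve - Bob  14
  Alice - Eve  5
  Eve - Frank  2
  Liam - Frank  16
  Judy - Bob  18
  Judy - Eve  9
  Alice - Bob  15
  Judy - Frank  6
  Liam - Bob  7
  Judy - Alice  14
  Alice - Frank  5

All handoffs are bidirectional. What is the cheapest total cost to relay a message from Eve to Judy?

8

Some routes from Eve to Judy:
Eve -> Frank -> Judy: 2 + 6 = 8
Eve -> Judy: 9
Eve -> Alice -> Frank -> Judy: 5 + 5 + 6 = 16
Eve -> Alice -> Judy: 5 + 14 = 19
Best route has total 8.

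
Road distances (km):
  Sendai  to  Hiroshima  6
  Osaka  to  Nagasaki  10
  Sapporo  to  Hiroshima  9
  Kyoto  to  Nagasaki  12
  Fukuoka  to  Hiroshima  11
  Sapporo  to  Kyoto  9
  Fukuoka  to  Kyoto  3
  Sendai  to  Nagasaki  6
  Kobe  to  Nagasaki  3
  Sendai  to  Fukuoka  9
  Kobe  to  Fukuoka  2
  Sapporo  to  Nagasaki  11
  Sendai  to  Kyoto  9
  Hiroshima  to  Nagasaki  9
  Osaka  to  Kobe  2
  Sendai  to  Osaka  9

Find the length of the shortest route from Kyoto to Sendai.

Some routes from Kyoto to Sendai:
Kyoto→Fukuoka→Kobe→Osaka→Sendai: 3 + 2 + 2 + 9 = 16
Kyoto→Sendai: 9
Kyoto→Fukuoka→Hiroshima→Sendai: 3 + 11 + 6 = 20
Kyoto→Fukuoka→Kobe→Nagasaki→Sendai: 3 + 2 + 3 + 6 = 14
Kyoto→Fukuoka→Sendai: 3 + 9 = 12
Kyoto→Nagasaki→Sendai: 12 + 6 = 18
The minimum is 9 km.

9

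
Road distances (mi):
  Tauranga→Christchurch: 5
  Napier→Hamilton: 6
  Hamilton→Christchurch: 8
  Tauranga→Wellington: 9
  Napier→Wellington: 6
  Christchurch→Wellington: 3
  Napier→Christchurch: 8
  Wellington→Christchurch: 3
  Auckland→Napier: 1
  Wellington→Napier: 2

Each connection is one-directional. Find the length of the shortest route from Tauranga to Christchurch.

5

Paths from Tauranga to Christchurch:
Tauranga→Wellington→Christchurch: 9 + 3 = 12
Tauranga→Wellington→Napier→Hamilton→Christchurch: 9 + 2 + 6 + 8 = 25
Tauranga→Wellington→Napier→Christchurch: 9 + 2 + 8 = 19
Tauranga→Christchurch: 5
The minimum is 5 mi.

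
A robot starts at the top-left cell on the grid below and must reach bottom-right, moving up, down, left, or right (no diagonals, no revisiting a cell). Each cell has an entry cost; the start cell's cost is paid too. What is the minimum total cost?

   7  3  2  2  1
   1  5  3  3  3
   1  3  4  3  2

Cheapest: [0,0] → [0,1] → [0,2] → [0,3] → [0,4] → [1,4] → [2,4]
  7 + 3 + 2 + 2 + 1 + 3 + 2 = 20

20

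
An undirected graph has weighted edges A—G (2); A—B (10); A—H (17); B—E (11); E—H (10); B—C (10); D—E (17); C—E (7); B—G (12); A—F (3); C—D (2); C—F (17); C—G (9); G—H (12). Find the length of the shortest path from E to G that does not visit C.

22

Comparing a few candidate routes:
E-H-G: 10 + 12 = 22
E-B-G: 11 + 12 = 23
E-B-A-G: 11 + 10 + 2 = 23
Shortest: 22.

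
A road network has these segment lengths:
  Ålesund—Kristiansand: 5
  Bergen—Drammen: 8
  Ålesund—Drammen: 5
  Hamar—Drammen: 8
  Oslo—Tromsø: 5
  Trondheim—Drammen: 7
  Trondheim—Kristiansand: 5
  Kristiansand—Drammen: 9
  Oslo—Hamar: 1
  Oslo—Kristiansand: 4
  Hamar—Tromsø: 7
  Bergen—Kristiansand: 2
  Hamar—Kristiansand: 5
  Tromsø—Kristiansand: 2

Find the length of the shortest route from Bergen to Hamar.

Comparing a few candidate routes:
Bergen-Kristiansand-Tromsø-Oslo-Hamar: 2 + 2 + 5 + 1 = 10
Bergen-Kristiansand-Hamar: 2 + 5 = 7
Bergen-Kristiansand-Tromsø-Hamar: 2 + 2 + 7 = 11
Bergen-Drammen-Hamar: 8 + 8 = 16
Bergen-Kristiansand-Oslo-Hamar: 2 + 4 + 1 = 7
Best route has total 7.

7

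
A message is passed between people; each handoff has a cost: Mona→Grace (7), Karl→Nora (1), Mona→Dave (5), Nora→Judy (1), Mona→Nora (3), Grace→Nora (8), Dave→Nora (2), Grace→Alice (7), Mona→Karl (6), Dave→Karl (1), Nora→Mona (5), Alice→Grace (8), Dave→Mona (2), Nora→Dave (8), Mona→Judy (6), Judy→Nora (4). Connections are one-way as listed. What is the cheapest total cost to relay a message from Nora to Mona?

Paths from Nora to Mona:
Nora-Dave-Mona: 8 + 2 = 10
Nora-Mona: 5
Shortest: 5.

5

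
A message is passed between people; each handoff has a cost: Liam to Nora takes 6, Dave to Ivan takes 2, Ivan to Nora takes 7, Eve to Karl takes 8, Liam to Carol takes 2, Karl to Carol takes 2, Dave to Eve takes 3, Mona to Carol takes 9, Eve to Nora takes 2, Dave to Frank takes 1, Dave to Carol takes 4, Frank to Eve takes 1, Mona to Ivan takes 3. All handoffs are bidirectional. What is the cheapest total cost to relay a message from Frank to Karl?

7

Comparing a few candidate routes:
Frank-Eve-Dave-Carol-Karl: 1 + 3 + 4 + 2 = 10
Frank-Eve-Karl: 1 + 8 = 9
Frank-Dave-Eve-Karl: 1 + 3 + 8 = 12
Frank-Dave-Carol-Karl: 1 + 4 + 2 = 7
Frank-Dave-Eve-Nora-Liam-Carol-Karl: 1 + 3 + 2 + 6 + 2 + 2 = 16
Frank-Eve-Nora-Liam-Carol-Karl: 1 + 2 + 6 + 2 + 2 = 13
Shortest: 7.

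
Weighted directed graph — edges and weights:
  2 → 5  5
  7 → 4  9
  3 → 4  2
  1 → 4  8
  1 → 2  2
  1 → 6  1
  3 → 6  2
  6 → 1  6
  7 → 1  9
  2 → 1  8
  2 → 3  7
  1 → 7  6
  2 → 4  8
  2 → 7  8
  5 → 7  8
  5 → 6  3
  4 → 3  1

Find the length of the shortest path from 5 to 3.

A few of the 5→3 routes:
5 - 6 - 1 - 2 - 3: 3 + 6 + 2 + 7 = 18
5 - 6 - 1 - 4 - 3: 3 + 6 + 8 + 1 = 18
5 - 7 - 4 - 3: 8 + 9 + 1 = 18
Shortest: 18.

18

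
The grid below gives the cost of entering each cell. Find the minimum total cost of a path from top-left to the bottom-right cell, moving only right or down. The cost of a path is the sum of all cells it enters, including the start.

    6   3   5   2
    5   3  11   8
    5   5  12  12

36

Cheapest: [0,0] [0,1] [0,2] [0,3] [1,3] [2,3]
  6 + 3 + 5 + 2 + 8 + 12 = 36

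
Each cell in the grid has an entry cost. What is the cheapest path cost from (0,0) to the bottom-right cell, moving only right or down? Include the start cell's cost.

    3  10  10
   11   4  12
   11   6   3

Best path: [0,0] -> [0,1] -> [1,1] -> [2,1] -> [2,2]
Cost: 3 + 10 + 4 + 6 + 3 = 26

26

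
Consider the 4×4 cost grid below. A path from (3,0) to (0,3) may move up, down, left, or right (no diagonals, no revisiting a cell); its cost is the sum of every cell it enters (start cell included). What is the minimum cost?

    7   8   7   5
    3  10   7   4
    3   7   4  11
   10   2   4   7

36

Best path: (3,0)→(3,1)→(3,2)→(2,2)→(1,2)→(1,3)→(0,3)
Cost: 10 + 2 + 4 + 4 + 7 + 4 + 5 = 36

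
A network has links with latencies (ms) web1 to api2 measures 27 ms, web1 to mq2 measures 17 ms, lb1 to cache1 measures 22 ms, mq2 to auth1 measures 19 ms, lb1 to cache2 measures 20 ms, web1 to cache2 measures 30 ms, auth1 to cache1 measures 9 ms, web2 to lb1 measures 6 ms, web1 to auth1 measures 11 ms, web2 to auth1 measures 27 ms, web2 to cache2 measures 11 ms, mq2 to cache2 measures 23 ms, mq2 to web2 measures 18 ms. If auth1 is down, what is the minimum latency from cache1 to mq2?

46

Paths from cache1 to mq2 avoiding auth1:
cache1-lb1-web2-cache2-mq2: 22 + 6 + 11 + 23 = 62
cache1-lb1-web2-mq2: 22 + 6 + 18 = 46
cache1-lb1-web2-cache2-web1-mq2: 22 + 6 + 11 + 30 + 17 = 86
cache1-lb1-cache2-mq2: 22 + 20 + 23 = 65
cache1-lb1-cache2-web1-mq2: 22 + 20 + 30 + 17 = 89
cache1-lb1-cache2-web2-mq2: 22 + 20 + 11 + 18 = 71
The minimum is 46 ms.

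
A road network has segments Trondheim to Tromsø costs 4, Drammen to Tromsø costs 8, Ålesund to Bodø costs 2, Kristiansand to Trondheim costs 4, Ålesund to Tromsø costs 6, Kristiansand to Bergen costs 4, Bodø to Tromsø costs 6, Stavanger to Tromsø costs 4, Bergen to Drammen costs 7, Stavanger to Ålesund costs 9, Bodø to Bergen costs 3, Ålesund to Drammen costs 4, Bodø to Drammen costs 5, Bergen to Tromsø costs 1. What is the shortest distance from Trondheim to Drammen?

12

Some routes from Trondheim to Drammen:
Trondheim -> Tromsø -> Ålesund -> Drammen: 4 + 6 + 4 = 14
Trondheim -> Tromsø -> Bergen -> Bodø -> Drammen: 4 + 1 + 3 + 5 = 13
Trondheim -> Tromsø -> Bergen -> Bodø -> Ålesund -> Drammen: 4 + 1 + 3 + 2 + 4 = 14
Trondheim -> Tromsø -> Drammen: 4 + 8 = 12
Trondheim -> Tromsø -> Bergen -> Drammen: 4 + 1 + 7 = 12
Shortest: 12.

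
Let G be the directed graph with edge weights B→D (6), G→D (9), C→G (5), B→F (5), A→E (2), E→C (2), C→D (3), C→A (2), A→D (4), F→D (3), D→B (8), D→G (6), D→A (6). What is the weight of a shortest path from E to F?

Routes from E to F:
E -> C -> D -> B -> F: 2 + 3 + 8 + 5 = 18
E -> C -> A -> D -> B -> F: 2 + 2 + 4 + 8 + 5 = 21
E -> C -> G -> D -> B -> F: 2 + 5 + 9 + 8 + 5 = 29
Shortest: 18.

18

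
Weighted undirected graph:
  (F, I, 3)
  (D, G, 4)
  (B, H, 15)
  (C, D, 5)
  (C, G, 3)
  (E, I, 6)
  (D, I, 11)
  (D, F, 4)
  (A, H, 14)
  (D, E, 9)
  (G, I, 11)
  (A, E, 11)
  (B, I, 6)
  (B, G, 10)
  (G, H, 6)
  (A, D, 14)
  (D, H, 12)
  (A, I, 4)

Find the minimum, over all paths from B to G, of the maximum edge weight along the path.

Some routes from B to G:
B→I→F→D→C→G: max(6, 3, 4, 5, 3) = 6
B→I→F→D→G: max(6, 3, 4, 4) = 6
B→I→E→D→C→G: max(6, 6, 9, 5, 3) = 9
The minimum achievable maximum is 6.

6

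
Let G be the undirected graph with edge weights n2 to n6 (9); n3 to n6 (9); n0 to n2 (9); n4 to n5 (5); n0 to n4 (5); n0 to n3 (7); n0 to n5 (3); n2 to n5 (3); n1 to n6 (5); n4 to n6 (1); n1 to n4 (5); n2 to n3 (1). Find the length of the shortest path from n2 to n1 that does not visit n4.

Candidate routes:
n2-n6-n1: 9 + 5 = 14
n2-n5-n0-n3-n6-n1: 3 + 3 + 7 + 9 + 5 = 27
n2-n3-n6-n1: 1 + 9 + 5 = 15
n2-n0-n3-n6-n1: 9 + 7 + 9 + 5 = 30
Best route has total 14.

14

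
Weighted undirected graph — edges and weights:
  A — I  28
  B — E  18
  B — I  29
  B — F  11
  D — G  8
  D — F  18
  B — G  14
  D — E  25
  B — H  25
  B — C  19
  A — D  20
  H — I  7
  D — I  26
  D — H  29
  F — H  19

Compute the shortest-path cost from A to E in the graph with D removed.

75

Candidate routes:
A - I - B - E: 28 + 29 + 18 = 75
A - I - H - B - E: 28 + 7 + 25 + 18 = 78
A - I - H - F - B - E: 28 + 7 + 19 + 11 + 18 = 83
The minimum is 75.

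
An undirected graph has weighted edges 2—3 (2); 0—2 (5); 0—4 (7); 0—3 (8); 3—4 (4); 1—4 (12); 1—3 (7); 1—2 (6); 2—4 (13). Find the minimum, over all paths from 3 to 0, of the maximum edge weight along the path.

Comparing a few candidate routes:
3 - 2 - 0: max(2, 5) = 5
3 - 1 - 4 - 0: max(7, 12, 7) = 12
3 - 1 - 2 - 0: max(7, 6, 5) = 7
3 - 4 - 0: max(4, 7) = 7
3 - 2 - 1 - 4 - 0: max(2, 6, 12, 7) = 12
3 - 0: max(8) = 8
Best route has worst link 5.

5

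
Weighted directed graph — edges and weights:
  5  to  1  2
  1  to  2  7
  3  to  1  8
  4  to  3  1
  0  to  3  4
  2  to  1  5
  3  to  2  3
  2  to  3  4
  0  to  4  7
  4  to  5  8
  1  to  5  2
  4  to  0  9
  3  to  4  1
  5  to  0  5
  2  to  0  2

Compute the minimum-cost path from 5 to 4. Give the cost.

10

Comparing a few candidate routes:
5-0-3-4: 5 + 4 + 1 = 10
5-0-4: 5 + 7 = 12
5-1-2-3-4: 2 + 7 + 4 + 1 = 14
Best route has total 10.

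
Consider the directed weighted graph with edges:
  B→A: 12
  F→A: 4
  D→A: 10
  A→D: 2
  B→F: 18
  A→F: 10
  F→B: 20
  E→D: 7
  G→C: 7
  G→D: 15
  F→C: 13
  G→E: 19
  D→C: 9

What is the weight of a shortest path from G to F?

35

Routes from G to F:
G → D → A → F: 15 + 10 + 10 = 35
G → E → D → A → F: 19 + 7 + 10 + 10 = 46
The minimum is 35.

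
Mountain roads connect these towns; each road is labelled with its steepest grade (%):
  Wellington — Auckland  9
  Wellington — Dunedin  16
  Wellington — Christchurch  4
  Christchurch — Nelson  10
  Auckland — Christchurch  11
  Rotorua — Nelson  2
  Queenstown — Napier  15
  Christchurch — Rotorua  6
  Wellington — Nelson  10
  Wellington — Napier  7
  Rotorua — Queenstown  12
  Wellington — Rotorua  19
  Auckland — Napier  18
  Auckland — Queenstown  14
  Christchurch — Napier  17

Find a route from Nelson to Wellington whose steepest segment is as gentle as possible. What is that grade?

6

A few of the Nelson→Wellington routes:
Nelson -> Wellington: max(10) = 10
Nelson -> Christchurch -> Wellington: max(10, 4) = 10
Nelson -> Rotorua -> Christchurch -> Wellington: max(2, 6, 4) = 6
The minimum achievable maximum is 6%.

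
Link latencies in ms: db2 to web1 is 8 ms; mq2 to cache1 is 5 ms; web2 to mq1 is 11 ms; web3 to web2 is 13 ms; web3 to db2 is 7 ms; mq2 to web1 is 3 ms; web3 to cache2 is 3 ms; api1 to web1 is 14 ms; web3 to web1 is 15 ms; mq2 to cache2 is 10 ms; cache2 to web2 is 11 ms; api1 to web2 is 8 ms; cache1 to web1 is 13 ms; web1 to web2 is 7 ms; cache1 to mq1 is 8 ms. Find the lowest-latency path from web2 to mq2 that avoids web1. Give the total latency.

21

Routes from web2 to mq2 avoiding web1:
web2 → mq1 → cache1 → mq2: 11 + 8 + 5 = 24
web2 → cache2 → mq2: 11 + 10 = 21
web2 → web3 → cache2 → mq2: 13 + 3 + 10 = 26
The minimum is 21 ms.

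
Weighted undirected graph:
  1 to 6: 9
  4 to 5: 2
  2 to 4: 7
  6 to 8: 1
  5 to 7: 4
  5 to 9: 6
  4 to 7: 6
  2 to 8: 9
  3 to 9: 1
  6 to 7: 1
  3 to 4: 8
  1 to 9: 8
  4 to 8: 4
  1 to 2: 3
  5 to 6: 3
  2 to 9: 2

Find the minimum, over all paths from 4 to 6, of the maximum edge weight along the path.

Comparing a few candidate routes:
4-7-5-6: max(6, 4, 3) = 6
4-7-6: max(6, 1) = 6
4-5-6: max(2, 3) = 3
4-5-7-6: max(2, 4, 1) = 4
4-8-6: max(4, 1) = 4
Best route has worst link 3.

3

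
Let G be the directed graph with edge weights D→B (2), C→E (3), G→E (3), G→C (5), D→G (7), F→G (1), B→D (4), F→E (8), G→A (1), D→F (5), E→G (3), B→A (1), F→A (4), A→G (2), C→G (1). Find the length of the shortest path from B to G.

3

A few of the B→G routes:
B-D-G: 4 + 7 = 11
B-D-F-G: 4 + 5 + 1 = 10
B-A-G: 1 + 2 = 3
Best route has total 3.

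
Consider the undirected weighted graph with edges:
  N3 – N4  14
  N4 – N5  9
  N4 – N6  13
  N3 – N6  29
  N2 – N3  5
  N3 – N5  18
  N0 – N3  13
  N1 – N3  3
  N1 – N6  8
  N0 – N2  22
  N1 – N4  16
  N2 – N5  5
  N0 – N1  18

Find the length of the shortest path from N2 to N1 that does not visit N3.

Candidate routes:
N2→N0→N1: 22 + 18 = 40
N2→N5→N4→N6→N1: 5 + 9 + 13 + 8 = 35
N2→N5→N4→N1: 5 + 9 + 16 = 30
Best route has total 30.

30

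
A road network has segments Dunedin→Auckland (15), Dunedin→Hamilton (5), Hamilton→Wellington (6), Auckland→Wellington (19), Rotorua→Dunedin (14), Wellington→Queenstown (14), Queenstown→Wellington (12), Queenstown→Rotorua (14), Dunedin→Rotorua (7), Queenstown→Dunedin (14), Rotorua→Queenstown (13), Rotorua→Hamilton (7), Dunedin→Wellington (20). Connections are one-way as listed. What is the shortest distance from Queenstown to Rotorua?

Candidate routes:
Queenstown - Dunedin - Rotorua: 14 + 7 = 21
Queenstown - Rotorua: 14
The minimum is 14 mi.

14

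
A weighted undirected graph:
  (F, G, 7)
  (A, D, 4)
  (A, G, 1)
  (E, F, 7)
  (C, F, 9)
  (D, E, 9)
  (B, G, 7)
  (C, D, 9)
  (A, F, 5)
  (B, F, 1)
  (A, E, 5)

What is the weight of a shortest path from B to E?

8

A few of the B→E routes:
B -> F -> E: 1 + 7 = 8
B -> G -> A -> E: 7 + 1 + 5 = 13
B -> F -> A -> E: 1 + 5 + 5 = 11
Best route has total 8.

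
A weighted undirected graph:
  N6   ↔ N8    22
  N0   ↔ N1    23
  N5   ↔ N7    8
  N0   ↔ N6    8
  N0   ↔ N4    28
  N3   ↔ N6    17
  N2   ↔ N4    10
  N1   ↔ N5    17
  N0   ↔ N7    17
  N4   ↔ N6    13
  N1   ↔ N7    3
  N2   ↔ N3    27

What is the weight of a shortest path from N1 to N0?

20

Routes from N1 to N0:
N1 -> N0: 23
N1 -> N5 -> N7 -> N0: 17 + 8 + 17 = 42
N1 -> N7 -> N0: 3 + 17 = 20
Shortest: 20.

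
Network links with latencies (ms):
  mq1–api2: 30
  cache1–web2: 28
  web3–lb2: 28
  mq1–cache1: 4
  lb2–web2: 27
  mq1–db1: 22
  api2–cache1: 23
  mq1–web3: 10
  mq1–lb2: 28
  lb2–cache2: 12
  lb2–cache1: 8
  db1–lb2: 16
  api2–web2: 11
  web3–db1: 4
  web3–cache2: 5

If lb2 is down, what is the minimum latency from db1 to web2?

46

Checking several routes:
db1→web3→mq1→api2→web2: 4 + 10 + 30 + 11 = 55
db1→mq1→cache1→web2: 22 + 4 + 28 = 54
db1→web3→mq1→cache1→web2: 4 + 10 + 4 + 28 = 46
db1→web3→mq1→cache1→api2→web2: 4 + 10 + 4 + 23 + 11 = 52
db1→mq1→cache1→api2→web2: 22 + 4 + 23 + 11 = 60
Best route has total 46 ms.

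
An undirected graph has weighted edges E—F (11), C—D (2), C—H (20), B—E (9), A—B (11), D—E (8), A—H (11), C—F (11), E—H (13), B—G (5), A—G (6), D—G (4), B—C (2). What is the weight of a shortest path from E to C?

Some routes from E to C:
E → D → G → B → C: 8 + 4 + 5 + 2 = 19
E → B → G → D → C: 9 + 5 + 4 + 2 = 20
E → D → C: 8 + 2 = 10
E → B → C: 9 + 2 = 11
E → F → C: 11 + 11 = 22
Best route has total 10.

10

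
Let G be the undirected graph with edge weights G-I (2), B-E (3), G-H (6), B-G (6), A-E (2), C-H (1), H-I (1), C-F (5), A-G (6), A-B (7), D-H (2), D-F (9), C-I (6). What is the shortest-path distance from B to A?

Paths from B to A:
B-E-A: 3 + 2 = 5
B-G-A: 6 + 6 = 12
B-A: 7
The minimum is 5.

5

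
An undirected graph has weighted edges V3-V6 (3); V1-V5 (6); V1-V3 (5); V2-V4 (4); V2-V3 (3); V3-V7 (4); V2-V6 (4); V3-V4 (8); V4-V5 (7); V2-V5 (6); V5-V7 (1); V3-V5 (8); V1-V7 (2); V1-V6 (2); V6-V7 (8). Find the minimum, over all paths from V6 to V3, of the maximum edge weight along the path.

3

Some routes from V6 to V3:
V6 - V1 - V7 - V3: max(2, 2, 4) = 4
V6 - V1 - V5 - V7 - V3: max(2, 6, 1, 4) = 6
V6 - V3: max(3) = 3
V6 - V1 - V7 - V5 - V2 - V3: max(2, 2, 1, 6, 3) = 6
V6 - V2 - V3: max(4, 3) = 4
V6 - V1 - V3: max(2, 5) = 5
The minimum achievable maximum is 3.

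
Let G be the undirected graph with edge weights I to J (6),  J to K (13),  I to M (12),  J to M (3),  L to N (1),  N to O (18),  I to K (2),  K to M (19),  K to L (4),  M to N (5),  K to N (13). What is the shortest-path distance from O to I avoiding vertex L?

32

Checking several routes:
O → N → M → J → K → I: 18 + 5 + 3 + 13 + 2 = 41
O → N → K → I: 18 + 13 + 2 = 33
O → N → M → J → I: 18 + 5 + 3 + 6 = 32
O → N → M → I: 18 + 5 + 12 = 35
The minimum is 32.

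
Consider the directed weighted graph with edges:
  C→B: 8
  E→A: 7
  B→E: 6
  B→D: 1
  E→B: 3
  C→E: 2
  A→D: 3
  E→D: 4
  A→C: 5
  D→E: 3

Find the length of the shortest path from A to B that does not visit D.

10

Routes from A to B avoiding D:
A→C→E→B: 5 + 2 + 3 = 10
A→C→B: 5 + 8 = 13
The minimum is 10.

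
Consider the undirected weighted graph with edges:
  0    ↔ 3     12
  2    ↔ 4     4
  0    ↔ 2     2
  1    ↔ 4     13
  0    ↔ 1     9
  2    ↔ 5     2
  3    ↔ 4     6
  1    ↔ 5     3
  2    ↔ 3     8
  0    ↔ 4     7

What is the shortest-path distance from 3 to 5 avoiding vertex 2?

22

Candidate routes:
3-0-4-1-5: 12 + 7 + 13 + 3 = 35
3-4-1-5: 6 + 13 + 3 = 22
3-4-0-1-5: 6 + 7 + 9 + 3 = 25
3-0-1-5: 12 + 9 + 3 = 24
Shortest: 22.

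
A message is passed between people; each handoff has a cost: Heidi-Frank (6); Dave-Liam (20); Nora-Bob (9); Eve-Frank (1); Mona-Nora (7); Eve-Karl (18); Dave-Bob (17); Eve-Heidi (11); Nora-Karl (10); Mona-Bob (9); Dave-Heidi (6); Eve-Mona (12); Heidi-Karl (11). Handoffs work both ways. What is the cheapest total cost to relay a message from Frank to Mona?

13

A few of the Frank→Mona routes:
Frank → Heidi → Karl → Nora → Mona: 6 + 11 + 10 + 7 = 34
Frank → Heidi → Eve → Mona: 6 + 11 + 12 = 29
Frank → Eve → Karl → Nora → Mona: 1 + 18 + 10 + 7 = 36
Frank → Eve → Mona: 1 + 12 = 13
The minimum is 13.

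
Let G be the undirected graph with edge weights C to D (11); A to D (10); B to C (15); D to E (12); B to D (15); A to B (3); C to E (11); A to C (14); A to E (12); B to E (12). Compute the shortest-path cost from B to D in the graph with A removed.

15

Checking several routes:
B → D: 15
B → E → C → D: 12 + 11 + 11 = 34
B → C → D: 15 + 11 = 26
B → E → D: 12 + 12 = 24
Shortest: 15.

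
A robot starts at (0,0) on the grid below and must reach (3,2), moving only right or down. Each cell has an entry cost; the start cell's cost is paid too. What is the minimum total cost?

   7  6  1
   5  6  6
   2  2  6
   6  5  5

Take [0,0] -> [1,0] -> [2,0] -> [2,1] -> [3,1] -> [3,2] for a total of 7 + 5 + 2 + 2 + 5 + 5 = 26.

26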